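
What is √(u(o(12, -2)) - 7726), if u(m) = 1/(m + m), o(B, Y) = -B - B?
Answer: I*√1112547/12 ≈ 87.898*I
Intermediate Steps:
o(B, Y) = -2*B
u(m) = 1/(2*m)
√(u(o(12, -2)) - 7726) = √(1/(2*((-2*12))) - 7726) = √((½)/(-24) - 7726) = √((½)*(-1/24) - 7726) = √(-1/48 - 7726) = √(-370849/48) = I*√1112547/12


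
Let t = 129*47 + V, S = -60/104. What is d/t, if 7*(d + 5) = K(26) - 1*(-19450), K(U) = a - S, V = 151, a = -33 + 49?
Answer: 505221/1130948 ≈ 0.44672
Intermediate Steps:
a = 16
S = -15/26 (S = -60*1/104 = -15/26 ≈ -0.57692)
t = 6214 (t = 129*47 + 151 = 6063 + 151 = 6214)
K(U) = 431/26 (K(U) = 16 - 1*(-15/26) = 16 + 15/26 = 431/26)
d = 505221/182 (d = -5 + (431/26 - 1*(-19450))/7 = -5 + (431/26 + 19450)/7 = -5 + (⅐)*(506131/26) = -5 + 506131/182 = 505221/182 ≈ 2775.9)
d/t = (505221/182)/6214 = (505221/182)*(1/6214) = 505221/1130948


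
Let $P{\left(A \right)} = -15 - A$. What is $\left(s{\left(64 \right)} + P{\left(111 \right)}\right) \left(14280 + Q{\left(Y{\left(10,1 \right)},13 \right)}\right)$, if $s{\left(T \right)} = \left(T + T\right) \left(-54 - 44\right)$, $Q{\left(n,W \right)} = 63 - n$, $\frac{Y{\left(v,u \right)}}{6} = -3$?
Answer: $-181953870$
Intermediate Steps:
$Y{\left(v,u \right)} = -18$ ($Y{\left(v,u \right)} = 6 \left(-3\right) = -18$)
$s{\left(T \right)} = - 196 T$ ($s{\left(T \right)} = 2 T \left(-98\right) = - 196 T$)
$\left(s{\left(64 \right)} + P{\left(111 \right)}\right) \left(14280 + Q{\left(Y{\left(10,1 \right)},13 \right)}\right) = \left(\left(-196\right) 64 - 126\right) \left(14280 + \left(63 - -18\right)\right) = \left(-12544 - 126\right) \left(14280 + \left(63 + 18\right)\right) = \left(-12544 - 126\right) \left(14280 + 81\right) = \left(-12670\right) 14361 = -181953870$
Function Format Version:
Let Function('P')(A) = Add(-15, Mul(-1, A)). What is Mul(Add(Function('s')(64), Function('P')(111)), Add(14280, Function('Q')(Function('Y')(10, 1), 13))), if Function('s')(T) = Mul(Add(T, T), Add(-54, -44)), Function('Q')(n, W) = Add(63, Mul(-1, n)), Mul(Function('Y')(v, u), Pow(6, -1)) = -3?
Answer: -181953870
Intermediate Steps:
Function('Y')(v, u) = -18 (Function('Y')(v, u) = Mul(6, -3) = -18)
Function('s')(T) = Mul(-196, T) (Function('s')(T) = Mul(Mul(2, T), -98) = Mul(-196, T))
Mul(Add(Function('s')(64), Function('P')(111)), Add(14280, Function('Q')(Function('Y')(10, 1), 13))) = Mul(Add(Mul(-196, 64), Add(-15, Mul(-1, 111))), Add(14280, Add(63, Mul(-1, -18)))) = Mul(Add(-12544, Add(-15, -111)), Add(14280, Add(63, 18))) = Mul(Add(-12544, -126), Add(14280, 81)) = Mul(-12670, 14361) = -181953870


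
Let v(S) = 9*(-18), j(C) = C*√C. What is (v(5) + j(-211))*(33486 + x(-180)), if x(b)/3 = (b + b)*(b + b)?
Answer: -68410332 - 89102346*I*√211 ≈ -6.841e+7 - 1.2943e+9*I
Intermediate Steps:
j(C) = C^(3/2)
v(S) = -162
x(b) = 12*b² (x(b) = 3*((b + b)*(b + b)) = 3*((2*b)*(2*b)) = 3*(4*b²) = 12*b²)
(v(5) + j(-211))*(33486 + x(-180)) = (-162 + (-211)^(3/2))*(33486 + 12*(-180)²) = (-162 - 211*I*√211)*(33486 + 12*32400) = (-162 - 211*I*√211)*(33486 + 388800) = (-162 - 211*I*√211)*422286 = -68410332 - 89102346*I*√211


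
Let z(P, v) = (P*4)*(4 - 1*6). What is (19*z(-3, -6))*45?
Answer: 20520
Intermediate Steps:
z(P, v) = -8*P (z(P, v) = (4*P)*(4 - 6) = (4*P)*(-2) = -8*P)
(19*z(-3, -6))*45 = (19*(-8*(-3)))*45 = (19*24)*45 = 456*45 = 20520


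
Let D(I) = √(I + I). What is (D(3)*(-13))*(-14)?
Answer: 182*√6 ≈ 445.81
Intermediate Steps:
D(I) = √2*√I (D(I) = √(2*I) = √2*√I)
(D(3)*(-13))*(-14) = ((√2*√3)*(-13))*(-14) = (√6*(-13))*(-14) = -13*√6*(-14) = 182*√6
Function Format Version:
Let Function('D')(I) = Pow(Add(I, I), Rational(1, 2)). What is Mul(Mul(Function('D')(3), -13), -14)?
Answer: Mul(182, Pow(6, Rational(1, 2))) ≈ 445.81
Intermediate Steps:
Function('D')(I) = Mul(Pow(2, Rational(1, 2)), Pow(I, Rational(1, 2))) (Function('D')(I) = Pow(Mul(2, I), Rational(1, 2)) = Mul(Pow(2, Rational(1, 2)), Pow(I, Rational(1, 2))))
Mul(Mul(Function('D')(3), -13), -14) = Mul(Mul(Mul(Pow(2, Rational(1, 2)), Pow(3, Rational(1, 2))), -13), -14) = Mul(Mul(Pow(6, Rational(1, 2)), -13), -14) = Mul(Mul(-13, Pow(6, Rational(1, 2))), -14) = Mul(182, Pow(6, Rational(1, 2)))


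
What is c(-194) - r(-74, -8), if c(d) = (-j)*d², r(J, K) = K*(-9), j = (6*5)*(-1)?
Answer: 1129008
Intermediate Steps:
j = -30 (j = 30*(-1) = -30)
r(J, K) = -9*K
c(d) = 30*d² (c(d) = (-1*(-30))*d² = 30*d²)
c(-194) - r(-74, -8) = 30*(-194)² - (-9)*(-8) = 30*37636 - 1*72 = 1129080 - 72 = 1129008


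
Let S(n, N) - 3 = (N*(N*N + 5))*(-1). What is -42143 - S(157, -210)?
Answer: -9304196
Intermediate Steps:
S(n, N) = 3 - N*(5 + N**2) (S(n, N) = 3 + (N*(N*N + 5))*(-1) = 3 + (N*(N**2 + 5))*(-1) = 3 + (N*(5 + N**2))*(-1) = 3 - N*(5 + N**2))
-42143 - S(157, -210) = -42143 - (3 - 1*(-210)**3 - 5*(-210)) = -42143 - (3 - 1*(-9261000) + 1050) = -42143 - (3 + 9261000 + 1050) = -42143 - 1*9262053 = -42143 - 9262053 = -9304196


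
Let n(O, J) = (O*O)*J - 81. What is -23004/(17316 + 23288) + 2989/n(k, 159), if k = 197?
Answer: -35456491711/62637253050 ≈ -0.56606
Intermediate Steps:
n(O, J) = -81 + J*O**2 (n(O, J) = O**2*J - 81 = J*O**2 - 81 = -81 + J*O**2)
-23004/(17316 + 23288) + 2989/n(k, 159) = -23004/(17316 + 23288) + 2989/(-81 + 159*197**2) = -23004/40604 + 2989/(-81 + 159*38809) = -23004*1/40604 + 2989/(-81 + 6170631) = -5751/10151 + 2989/6170550 = -35456491711/62637253050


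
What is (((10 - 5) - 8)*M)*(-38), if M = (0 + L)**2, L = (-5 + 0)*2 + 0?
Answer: 11400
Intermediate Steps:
L = -10 (L = -5*2 + 0 = -10 + 0 = -10)
M = 100 (M = (0 - 10)**2 = (-10)**2 = 100)
(((10 - 5) - 8)*M)*(-38) = (((10 - 5) - 8)*100)*(-38) = ((5 - 8)*100)*(-38) = -3*100*(-38) = -300*(-38) = 11400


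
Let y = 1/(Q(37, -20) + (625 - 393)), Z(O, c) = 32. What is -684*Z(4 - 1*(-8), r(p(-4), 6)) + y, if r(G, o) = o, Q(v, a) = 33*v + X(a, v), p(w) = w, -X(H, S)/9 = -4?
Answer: -32591231/1489 ≈ -21888.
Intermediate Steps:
X(H, S) = 36 (X(H, S) = -9*(-4) = 36)
Q(v, a) = 36 + 33*v (Q(v, a) = 33*v + 36 = 36 + 33*v)
y = 1/1489 (y = 1/((36 + 33*37) + (625 - 393)) = 1/((36 + 1221) + 232) = 1/(1257 + 232) = 1/1489 ≈ 0.00067159)
-684*Z(4 - 1*(-8), r(p(-4), 6)) + y = -684*32 + 1/1489 = -21888 + 1/1489 = -32591231/1489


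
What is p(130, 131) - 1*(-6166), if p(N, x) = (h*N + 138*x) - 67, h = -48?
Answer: 17937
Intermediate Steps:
p(N, x) = -67 - 48*N + 138*x (p(N, x) = (-48*N + 138*x) - 67 = -67 - 48*N + 138*x)
p(130, 131) - 1*(-6166) = (-67 - 48*130 + 138*131) - 1*(-6166) = (-67 - 6240 + 18078) + 6166 = 11771 + 6166 = 17937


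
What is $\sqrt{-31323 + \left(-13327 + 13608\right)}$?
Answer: $i \sqrt{31042} \approx 176.19 i$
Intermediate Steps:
$\sqrt{-31323 + \left(-13327 + 13608\right)} = \sqrt{-31323 + 281} = \sqrt{-31042} = i \sqrt{31042}$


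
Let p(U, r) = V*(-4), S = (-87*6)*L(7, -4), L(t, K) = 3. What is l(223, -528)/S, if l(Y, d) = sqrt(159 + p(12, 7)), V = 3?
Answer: -7*sqrt(3)/1566 ≈ -0.0077422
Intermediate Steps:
S = -1566 (S = -87*6*3 = -522*3 = -1566)
p(U, r) = -12 (p(U, r) = 3*(-4) = -12)
l(Y, d) = 7*sqrt(3) (l(Y, d) = sqrt(159 - 12) = sqrt(147) = 7*sqrt(3))
l(223, -528)/S = (7*sqrt(3))/(-1566) = (7*sqrt(3))*(-1/1566) = -7*sqrt(3)/1566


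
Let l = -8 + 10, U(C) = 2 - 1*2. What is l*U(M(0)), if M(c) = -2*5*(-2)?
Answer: 0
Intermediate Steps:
M(c) = 20 (M(c) = -10*(-2) = 20)
U(C) = 0 (U(C) = 2 - 2 = 0)
l = 2
l*U(M(0)) = 2*0 = 0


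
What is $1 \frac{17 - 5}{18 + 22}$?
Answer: $\frac{3}{10} \approx 0.3$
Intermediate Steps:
$1 \frac{17 - 5}{18 + 22} = 1 \cdot \frac{12}{40} = 1 \cdot 12 \cdot \frac{1}{40} = 1 \cdot \frac{3}{10} = \frac{3}{10}$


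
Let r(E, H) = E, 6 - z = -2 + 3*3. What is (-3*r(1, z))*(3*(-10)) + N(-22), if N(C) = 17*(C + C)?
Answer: -658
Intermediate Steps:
z = -1 (z = 6 - (-2 + 3*3) = 6 - (-2 + 9) = 6 - 1*7 = 6 - 7 = -1)
N(C) = 34*C (N(C) = 17*(2*C) = 34*C)
(-3*r(1, z))*(3*(-10)) + N(-22) = (-3*1)*(3*(-10)) + 34*(-22) = -3*(-30) - 748 = 90 - 748 = -658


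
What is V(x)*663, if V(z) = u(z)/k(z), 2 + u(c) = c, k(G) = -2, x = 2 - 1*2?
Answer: 663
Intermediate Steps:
x = 0 (x = 2 - 2 = 0)
u(c) = -2 + c
V(z) = 1 - z/2 (V(z) = (-2 + z)/(-2) = (-2 + z)*(-½) = 1 - z/2)
V(x)*663 = (1 - ½*0)*663 = (1 + 0)*663 = 1*663 = 663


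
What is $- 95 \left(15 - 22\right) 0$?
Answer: $0$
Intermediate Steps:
$- 95 \left(15 - 22\right) 0 = - 95 \left(\left(-7\right) 0\right) = \left(-95\right) 0 = 0$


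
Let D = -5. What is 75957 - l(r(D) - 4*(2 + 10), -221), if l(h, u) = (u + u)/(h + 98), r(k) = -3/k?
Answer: 19219331/253 ≈ 75966.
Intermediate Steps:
l(h, u) = 2*u/(98 + h) (l(h, u) = (2*u)/(98 + h) = 2*u/(98 + h))
75957 - l(r(D) - 4*(2 + 10), -221) = 75957 - 2*(-221)/(98 + (-3/(-5) - 4*(2 + 10))) = 75957 - 2*(-221)/(98 + (-3*(-1/5) - 4*12)) = 75957 - 2*(-221)/(98 + (3/5 - 48)) = 75957 - 2*(-221)/(98 - 237/5) = 75957 - 2*(-221)/253/5 = 75957 - 2*(-221)*5/253 = 75957 - 1*(-2210/253) = 75957 + 2210/253 = 19219331/253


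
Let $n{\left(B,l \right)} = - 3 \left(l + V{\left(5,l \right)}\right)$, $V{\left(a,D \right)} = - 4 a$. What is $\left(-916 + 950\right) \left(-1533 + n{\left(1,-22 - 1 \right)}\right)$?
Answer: $-47736$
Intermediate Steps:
$n{\left(B,l \right)} = 60 - 3 l$ ($n{\left(B,l \right)} = - 3 \left(l - 20\right) = - 3 \left(-20 + l\right) = 60 - 3 l$)
$\left(-916 + 950\right) \left(-1533 + n{\left(1,-22 - 1 \right)}\right) = \left(-916 + 950\right) \left(-1533 - \left(-60 + 3 \left(-22 - 1\right)\right)\right) = 34 \left(-1533 - \left(-60 + 3 \left(-22 - 1\right)\right)\right) = 34 \left(-1533 + \left(60 - -69\right)\right) = 34 \left(-1533 + \left(60 + 69\right)\right) = 34 \left(-1533 + 129\right) = 34 \left(-1404\right) = -47736$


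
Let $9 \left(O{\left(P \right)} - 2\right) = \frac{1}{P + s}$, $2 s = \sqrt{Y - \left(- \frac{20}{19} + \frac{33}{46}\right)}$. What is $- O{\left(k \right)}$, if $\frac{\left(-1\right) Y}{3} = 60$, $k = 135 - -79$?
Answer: $\frac{2 \left(- 9 \sqrt{137241598} + 3367522 i\right)}{9 \left(\sqrt{137241598} - 374072 i\right)} \approx -2.0005 + 1.6244 \cdot 10^{-5} i$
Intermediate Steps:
$k = 214$ ($k = 135 + 79 = 214$)
$Y = -180$ ($Y = \left(-3\right) 60 = -180$)
$s = \frac{i \sqrt{137241598}}{1748}$ ($s = \frac{\sqrt{-180 - \left(- \frac{20}{19} + \frac{33}{46}\right)}}{2} = \frac{\sqrt{-180 - - \frac{293}{874}}}{2} = \frac{\sqrt{-180 + \left(- \frac{33}{46} + \frac{20}{19}\right)}}{2} = \frac{\sqrt{-180 + \frac{293}{874}}}{2} = \frac{\sqrt{- \frac{157027}{874}}}{2} = \frac{\frac{1}{874} i \sqrt{137241598}}{2} = \frac{i \sqrt{137241598}}{1748} \approx 6.702 i$)
$O{\left(P \right)} = 2 + \frac{1}{9 \left(P + \frac{i \sqrt{137241598}}{1748}\right)}$
$- O{\left(k \right)} = - \frac{2 \left(874 + 15732 \cdot 214 + 9 i \sqrt{137241598}\right)}{9 \left(1748 \cdot 214 + i \sqrt{137241598}\right)} = - \frac{2 \left(874 + 3366648 + 9 i \sqrt{137241598}\right)}{9 \left(374072 + i \sqrt{137241598}\right)} = - \frac{2 \left(3367522 + 9 i \sqrt{137241598}\right)}{9 \left(374072 + i \sqrt{137241598}\right)}$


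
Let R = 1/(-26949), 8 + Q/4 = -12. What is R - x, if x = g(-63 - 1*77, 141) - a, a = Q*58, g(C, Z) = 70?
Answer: -126929791/26949 ≈ -4710.0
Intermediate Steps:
Q = -80 (Q = -32 + 4*(-12) = -32 - 48 = -80)
a = -4640 (a = -80*58 = -4640)
R = -1/26949 ≈ -3.7107e-5
x = 4710 (x = 70 - 1*(-4640) = 70 + 4640 = 4710)
R - x = -1/26949 - 1*4710 = -1/26949 - 4710 = -126929791/26949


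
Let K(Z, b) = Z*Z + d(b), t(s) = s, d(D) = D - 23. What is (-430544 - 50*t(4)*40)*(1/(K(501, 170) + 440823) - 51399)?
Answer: 15597526673344832/691971 ≈ 2.2541e+10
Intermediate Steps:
d(D) = -23 + D
K(Z, b) = -23 + b + Z**2 (K(Z, b) = Z*Z + (-23 + b) = Z**2 + (-23 + b) = -23 + b + Z**2)
(-430544 - 50*t(4)*40)*(1/(K(501, 170) + 440823) - 51399) = (-430544 - 50*4*40)*(1/((-23 + 170 + 501**2) + 440823) - 51399) = (-430544 - 200*40)*(1/((-23 + 170 + 251001) + 440823) - 51399) = (-430544 - 8000)*(1/(251148 + 440823) - 51399) = -438544*(1/691971 - 51399) = -438544*(-35566617428/691971) = 15597526673344832/691971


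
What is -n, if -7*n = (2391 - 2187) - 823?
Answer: -619/7 ≈ -88.429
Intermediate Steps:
n = 619/7 (n = -((2391 - 2187) - 823)/7 = -(204 - 823)/7 = -⅐*(-619) = 619/7 ≈ 88.429)
-n = -1*619/7 = -619/7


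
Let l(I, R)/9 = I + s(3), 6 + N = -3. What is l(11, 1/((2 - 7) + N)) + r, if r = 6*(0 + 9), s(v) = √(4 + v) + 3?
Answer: 180 + 9*√7 ≈ 203.81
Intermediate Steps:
N = -9 (N = -6 - 3 = -9)
s(v) = 3 + √(4 + v)
l(I, R) = 27 + 9*I + 9*√7 (l(I, R) = 9*(I + (3 + √(4 + 3))) = 9*(I + (3 + √7)) = 9*(3 + I + √7) = 27 + 9*I + 9*√7)
r = 54 (r = 6*9 = 54)
l(11, 1/((2 - 7) + N)) + r = (27 + 9*11 + 9*√7) + 54 = (27 + 99 + 9*√7) + 54 = (126 + 9*√7) + 54 = 180 + 9*√7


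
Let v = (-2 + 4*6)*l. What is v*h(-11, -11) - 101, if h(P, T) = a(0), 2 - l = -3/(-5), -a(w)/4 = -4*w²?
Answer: -101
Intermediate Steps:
a(w) = 16*w² (a(w) = -(-16)*w² = 16*w²)
l = 7/5 (l = 2 - (-3)/(-5) = 2 - (-3)*(-1)/5 = 2 - 1*⅗ = 2 - ⅗ = 7/5 ≈ 1.4000)
v = 154/5 (v = (-2 + 4*6)*(7/5) = (-2 + 24)*(7/5) = 22*(7/5) = 154/5 ≈ 30.800)
h(P, T) = 0 (h(P, T) = 16*0² = 16*0 = 0)
v*h(-11, -11) - 101 = (154/5)*0 - 101 = 0 - 101 = -101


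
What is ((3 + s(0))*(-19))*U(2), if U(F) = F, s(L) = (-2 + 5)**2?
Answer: -456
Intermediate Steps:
s(L) = 9 (s(L) = 3**2 = 9)
((3 + s(0))*(-19))*U(2) = ((3 + 9)*(-19))*2 = (12*(-19))*2 = -228*2 = -456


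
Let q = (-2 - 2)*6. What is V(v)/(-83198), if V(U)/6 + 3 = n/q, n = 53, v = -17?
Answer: 125/332792 ≈ 0.00037561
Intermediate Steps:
q = -24 (q = -4*6 = -24)
V(U) = -125/4 (V(U) = -18 + 6*(53/(-24)) = -18 + 6*(53*(-1/24)) = -18 + 6*(-53/24) = -18 - 53/4 = -125/4)
V(v)/(-83198) = -125/4/(-83198) = -125/4*(-1/83198) = 125/332792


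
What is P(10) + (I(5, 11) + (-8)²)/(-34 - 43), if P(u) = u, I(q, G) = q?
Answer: 701/77 ≈ 9.1039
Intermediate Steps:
P(10) + (I(5, 11) + (-8)²)/(-34 - 43) = 10 + (5 + (-8)²)/(-34 - 43) = 10 + (5 + 64)/(-77) = 10 + 69*(-1/77) = 10 - 69/77 = 701/77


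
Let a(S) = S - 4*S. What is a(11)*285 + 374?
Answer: -9031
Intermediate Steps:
a(S) = -3*S (a(S) = S - 4*S = -3*S)
a(11)*285 + 374 = -3*11*285 + 374 = -33*285 + 374 = -9405 + 374 = -9031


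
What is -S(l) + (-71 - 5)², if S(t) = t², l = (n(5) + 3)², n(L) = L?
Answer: 1680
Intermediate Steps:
l = 64 (l = (5 + 3)² = 8² = 64)
-S(l) + (-71 - 5)² = -1*64² + (-71 - 5)² = -1*4096 + (-76)² = -4096 + 5776 = 1680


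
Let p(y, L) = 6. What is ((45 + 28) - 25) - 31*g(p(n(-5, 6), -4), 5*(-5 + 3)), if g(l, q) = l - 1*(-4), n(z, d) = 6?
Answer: -262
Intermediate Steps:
g(l, q) = 4 + l (g(l, q) = l + 4 = 4 + l)
((45 + 28) - 25) - 31*g(p(n(-5, 6), -4), 5*(-5 + 3)) = ((45 + 28) - 25) - 31*(4 + 6) = (73 - 25) - 31*10 = 48 - 310 = -262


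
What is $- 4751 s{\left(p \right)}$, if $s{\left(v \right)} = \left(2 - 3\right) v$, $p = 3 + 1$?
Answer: $19004$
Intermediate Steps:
$p = 4$
$s{\left(v \right)} = - v$
$- 4751 s{\left(p \right)} = - 4751 \left(\left(-1\right) 4\right) = \left(-4751\right) \left(-4\right) = 19004$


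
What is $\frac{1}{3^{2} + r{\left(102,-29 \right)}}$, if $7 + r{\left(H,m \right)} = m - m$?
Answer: $\frac{1}{2} \approx 0.5$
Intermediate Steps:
$r{\left(H,m \right)} = -7$ ($r{\left(H,m \right)} = -7 + \left(m - m\right) = -7 + 0 = -7$)
$\frac{1}{3^{2} + r{\left(102,-29 \right)}} = \frac{1}{3^{2} - 7} = \frac{1}{9 - 7} = \frac{1}{2}$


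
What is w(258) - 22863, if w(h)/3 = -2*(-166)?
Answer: -21867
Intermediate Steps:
w(h) = 996 (w(h) = 3*(-2*(-166)) = 3*332 = 996)
w(258) - 22863 = 996 - 22863 = -21867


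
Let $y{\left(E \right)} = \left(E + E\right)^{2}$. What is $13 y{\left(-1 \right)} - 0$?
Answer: $52$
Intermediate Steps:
$y{\left(E \right)} = 4 E^{2}$ ($y{\left(E \right)} = \left(2 E\right)^{2} = 4 E^{2}$)
$13 y{\left(-1 \right)} - 0 = 13 \cdot 4 \left(-1\right)^{2} - 0 = 13 \cdot 4 \cdot 1 + 0 = 13 \cdot 4 + 0 = 52 + 0 = 52$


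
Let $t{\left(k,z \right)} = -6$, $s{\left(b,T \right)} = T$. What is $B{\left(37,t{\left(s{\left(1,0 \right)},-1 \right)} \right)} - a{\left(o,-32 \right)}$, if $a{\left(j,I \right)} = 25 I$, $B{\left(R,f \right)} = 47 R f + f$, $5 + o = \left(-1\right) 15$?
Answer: $-9640$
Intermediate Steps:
$o = -20$ ($o = -5 - 15 = -20$)
$B{\left(R,f \right)} = f + 47 R f$ ($B{\left(R,f \right)} = 47 R f + f = f + 47 R f$)
$B{\left(37,t{\left(s{\left(1,0 \right)},-1 \right)} \right)} - a{\left(o,-32 \right)} = - 6 \left(1 + 47 \cdot 37\right) - 25 \left(-32\right) = - 6 \left(1 + 1739\right) - -800 = \left(-6\right) 1740 + 800 = -10440 + 800 = -9640$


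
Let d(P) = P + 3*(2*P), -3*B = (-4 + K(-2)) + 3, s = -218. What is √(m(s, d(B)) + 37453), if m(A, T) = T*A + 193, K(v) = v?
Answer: 2*√9030 ≈ 190.05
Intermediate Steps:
B = 1 (B = -((-4 - 2) + 3)/3 = -(-6 + 3)/3 = -⅓*(-3) = 1)
d(P) = 7*P (d(P) = P + 6*P = 7*P)
m(A, T) = 193 + A*T (m(A, T) = A*T + 193 = 193 + A*T)
√(m(s, d(B)) + 37453) = √((193 - 1526) + 37453) = √(-1333 + 37453) = √36120 = 2*√9030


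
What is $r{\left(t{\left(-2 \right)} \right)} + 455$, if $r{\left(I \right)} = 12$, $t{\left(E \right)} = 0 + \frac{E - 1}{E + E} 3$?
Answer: $467$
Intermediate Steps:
$t{\left(E \right)} = \frac{3 \left(-1 + E\right)}{2 E}$ ($t{\left(E \right)} = 0 + \frac{-1 + E}{2 E} 3 = 0 + \frac{3 \left(-1 + E\right)}{2 E} = \frac{3 \left(-1 + E\right)}{2 E}$)
$r{\left(t{\left(-2 \right)} \right)} + 455 = 12 + 455 = 467$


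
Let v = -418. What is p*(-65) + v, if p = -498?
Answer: 31952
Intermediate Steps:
p*(-65) + v = -498*(-65) - 418 = 32370 - 418 = 31952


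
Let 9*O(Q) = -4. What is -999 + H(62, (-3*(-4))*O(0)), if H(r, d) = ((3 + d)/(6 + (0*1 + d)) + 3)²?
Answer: -3995/4 ≈ -998.75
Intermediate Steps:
O(Q) = -4/9 (O(Q) = (⅑)*(-4) = -4/9)
H(r, d) = (3 + (3 + d)/(6 + d))² (H(r, d) = ((3 + d)/(6 + (0 + d)) + 3)² = ((3 + d)/(6 + d) + 3)² = (3 + (3 + d)/(6 + d))²)
-999 + H(62, (-3*(-4))*O(0)) = -999 + (21 + 4*(-3*(-4)*(-4/9)))²/(6 - 3*(-4)*(-4/9))² = -999 + (21 + 4*(12*(-4/9)))²/(6 + 12*(-4/9))² = -999 + (21 + 4*(-16/3))²/(6 - 16/3)² = -999 + (21 - 64/3)²/(⅔)² = -999 + 9*(-⅓)²/4 = -999 + (9/4)*(⅑) = -999 + ¼ = -3995/4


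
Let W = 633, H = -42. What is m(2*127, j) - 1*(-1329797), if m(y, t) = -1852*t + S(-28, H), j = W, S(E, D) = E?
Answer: 157453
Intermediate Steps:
j = 633
m(y, t) = -28 - 1852*t (m(y, t) = -1852*t - 28 = -28 - 1852*t)
m(2*127, j) - 1*(-1329797) = (-28 - 1852*633) - 1*(-1329797) = (-28 - 1172316) + 1329797 = -1172344 + 1329797 = 157453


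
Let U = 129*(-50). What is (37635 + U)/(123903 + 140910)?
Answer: 10395/88271 ≈ 0.11776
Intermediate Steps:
U = -6450
(37635 + U)/(123903 + 140910) = (37635 - 6450)/(123903 + 140910) = 31185/264813 = 31185*(1/264813) = 10395/88271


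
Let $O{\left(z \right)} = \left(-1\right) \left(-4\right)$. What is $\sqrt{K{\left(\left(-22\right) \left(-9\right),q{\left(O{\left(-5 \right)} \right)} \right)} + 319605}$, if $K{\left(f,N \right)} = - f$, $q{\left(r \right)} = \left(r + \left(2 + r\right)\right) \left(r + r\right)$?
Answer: $\sqrt{319407} \approx 565.16$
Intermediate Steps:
$O{\left(z \right)} = 4$
$q{\left(r \right)} = 2 r \left(2 + 2 r\right)$ ($q{\left(r \right)} = \left(2 + 2 r\right) 2 r = 2 r \left(2 + 2 r\right)$)
$\sqrt{K{\left(\left(-22\right) \left(-9\right),q{\left(O{\left(-5 \right)} \right)} \right)} + 319605} = \sqrt{- \left(-22\right) \left(-9\right) + 319605} = \sqrt{\left(-1\right) 198 + 319605} = \sqrt{-198 + 319605} = \sqrt{319407}$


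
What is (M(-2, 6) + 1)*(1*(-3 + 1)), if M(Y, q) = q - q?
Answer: -2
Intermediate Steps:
M(Y, q) = 0
(M(-2, 6) + 1)*(1*(-3 + 1)) = (0 + 1)*(1*(-3 + 1)) = 1*(1*(-2)) = 1*(-2) = -2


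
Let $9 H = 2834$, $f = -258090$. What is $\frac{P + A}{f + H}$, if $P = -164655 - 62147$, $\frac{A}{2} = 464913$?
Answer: $- \frac{790902}{289997} \approx -2.7273$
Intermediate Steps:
$A = 929826$ ($A = 2 \cdot 464913 = 929826$)
$H = \frac{2834}{9}$ ($H = \frac{1}{9} \cdot 2834 = \frac{2834}{9} \approx 314.89$)
$P = -226802$ ($P = -164655 - 62147 = -226802$)
$\frac{P + A}{f + H} = \frac{-226802 + 929826}{-258090 + \frac{2834}{9}} = \frac{703024}{- \frac{2319976}{9}} = 703024 \left(- \frac{9}{2319976}\right) = - \frac{790902}{289997}$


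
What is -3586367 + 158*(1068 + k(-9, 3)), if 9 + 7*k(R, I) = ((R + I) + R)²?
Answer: -23889233/7 ≈ -3.4127e+6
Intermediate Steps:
k(R, I) = -9/7 + (I + 2*R)²/7 (k(R, I) = -9/7 + ((R + I) + R)²/7 = -9/7 + ((I + R) + R)²/7 = -9/7 + (I + 2*R)²/7)
-3586367 + 158*(1068 + k(-9, 3)) = -3586367 + 158*(1068 + (-9/7 + (3 + 2*(-9))²/7)) = -3586367 + 158*(1068 + (-9/7 + (3 - 18)²/7)) = -3586367 + 158*(1068 + (-9/7 + (⅐)*(-15)²)) = -3586367 + 158*(1068 + (-9/7 + (⅐)*225)) = -3586367 + 158*(1068 + (-9/7 + 225/7)) = -3586367 + 158*(1068 + 216/7) = -3586367 + 158*(7692/7) = -3586367 + 1215336/7 = -23889233/7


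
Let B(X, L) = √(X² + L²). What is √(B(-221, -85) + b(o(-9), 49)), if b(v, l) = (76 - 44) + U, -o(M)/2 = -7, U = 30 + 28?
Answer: √(90 + 17*√194) ≈ 18.077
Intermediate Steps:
U = 58
o(M) = 14 (o(M) = -2*(-7) = 14)
b(v, l) = 90 (b(v, l) = (76 - 44) + 58 = 32 + 58 = 90)
B(X, L) = √(L² + X²)
√(B(-221, -85) + b(o(-9), 49)) = √(√((-85)² + (-221)²) + 90) = √(√(7225 + 48841) + 90) = √(√56066 + 90) = √(17*√194 + 90) = √(90 + 17*√194)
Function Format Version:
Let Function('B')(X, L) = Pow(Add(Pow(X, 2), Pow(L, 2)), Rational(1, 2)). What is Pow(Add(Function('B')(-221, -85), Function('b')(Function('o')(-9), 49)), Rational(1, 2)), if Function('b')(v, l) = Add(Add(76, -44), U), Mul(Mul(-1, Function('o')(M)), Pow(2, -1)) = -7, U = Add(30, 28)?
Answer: Pow(Add(90, Mul(17, Pow(194, Rational(1, 2)))), Rational(1, 2)) ≈ 18.077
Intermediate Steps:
U = 58
Function('o')(M) = 14 (Function('o')(M) = Mul(-2, -7) = 14)
Function('b')(v, l) = 90 (Function('b')(v, l) = Add(Add(76, -44), 58) = Add(32, 58) = 90)
Function('B')(X, L) = Pow(Add(Pow(L, 2), Pow(X, 2)), Rational(1, 2))
Pow(Add(Function('B')(-221, -85), Function('b')(Function('o')(-9), 49)), Rational(1, 2)) = Pow(Add(Pow(Add(Pow(-85, 2), Pow(-221, 2)), Rational(1, 2)), 90), Rational(1, 2)) = Pow(Add(Pow(Add(7225, 48841), Rational(1, 2)), 90), Rational(1, 2)) = Pow(Add(Pow(56066, Rational(1, 2)), 90), Rational(1, 2)) = Pow(Add(Mul(17, Pow(194, Rational(1, 2))), 90), Rational(1, 2)) = Pow(Add(90, Mul(17, Pow(194, Rational(1, 2)))), Rational(1, 2))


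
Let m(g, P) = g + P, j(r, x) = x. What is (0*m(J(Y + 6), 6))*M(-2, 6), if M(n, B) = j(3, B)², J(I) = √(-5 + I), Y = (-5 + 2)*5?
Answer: 0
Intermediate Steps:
Y = -15 (Y = -3*5 = -15)
M(n, B) = B²
m(g, P) = P + g
(0*m(J(Y + 6), 6))*M(-2, 6) = (0*(6 + √(-5 + (-15 + 6))))*6² = (0*(6 + √(-5 - 9)))*36 = (0*(6 + √(-14)))*36 = (0*(6 + I*√14))*36 = 0*36 = 0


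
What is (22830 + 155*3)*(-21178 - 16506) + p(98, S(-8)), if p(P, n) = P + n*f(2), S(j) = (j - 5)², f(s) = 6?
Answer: -877847668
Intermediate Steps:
S(j) = (-5 + j)²
p(P, n) = P + 6*n (p(P, n) = P + n*6 = P + 6*n)
(22830 + 155*3)*(-21178 - 16506) + p(98, S(-8)) = (22830 + 155*3)*(-21178 - 16506) + (98 + 6*(-5 - 8)²) = (22830 + 465)*(-37684) + (98 + 6*(-13)²) = 23295*(-37684) + (98 + 6*169) = -877848780 + (98 + 1014) = -877848780 + 1112 = -877847668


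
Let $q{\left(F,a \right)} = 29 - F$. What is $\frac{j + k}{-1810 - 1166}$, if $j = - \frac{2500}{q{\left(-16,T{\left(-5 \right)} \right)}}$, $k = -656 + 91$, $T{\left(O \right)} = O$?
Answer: $\frac{5585}{26784} \approx 0.20852$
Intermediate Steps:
$k = -565$
$j = - \frac{500}{9}$ ($j = - \frac{2500}{29 - -16} = - \frac{2500}{29 + 16} = - \frac{2500}{45} = \left(-2500\right) \frac{1}{45} = - \frac{500}{9} \approx -55.556$)
$\frac{j + k}{-1810 - 1166} = \frac{- \frac{500}{9} - 565}{-1810 - 1166} = - \frac{5585}{9 \left(-2976\right)} = \left(- \frac{5585}{9}\right) \left(- \frac{1}{2976}\right) = \frac{5585}{26784}$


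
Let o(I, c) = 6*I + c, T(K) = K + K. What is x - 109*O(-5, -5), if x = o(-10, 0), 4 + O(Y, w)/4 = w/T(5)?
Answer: 1902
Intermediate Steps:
T(K) = 2*K
o(I, c) = c + 6*I
O(Y, w) = -16 + 2*w/5 (O(Y, w) = -16 + 4*(w/((2*5))) = -16 + 4*(w/10) = -16 + 2*w/5)
x = -60 (x = 0 + 6*(-10) = 0 - 60 = -60)
x - 109*O(-5, -5) = -60 - 109*(-16 + (⅖)*(-5)) = -60 - 109*(-16 - 2) = -60 - 109*(-18) = -60 + 1962 = 1902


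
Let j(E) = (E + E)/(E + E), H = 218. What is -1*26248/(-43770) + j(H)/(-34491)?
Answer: 50293111/83870615 ≈ 0.59965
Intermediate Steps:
j(E) = 1 (j(E) = (2*E)/((2*E)) = (2*E)*(1/(2*E)) = 1)
-1*26248/(-43770) + j(H)/(-34491) = -1*26248/(-43770) + 1/(-34491) = -26248*(-1/43770) + 1*(-1/34491) = 13124/21885 - 1/34491 = 50293111/83870615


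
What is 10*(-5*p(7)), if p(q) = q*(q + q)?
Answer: -4900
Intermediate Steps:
p(q) = 2*q**2 (p(q) = q*(2*q) = 2*q**2)
10*(-5*p(7)) = 10*(-10*7**2) = 10*(-10*49) = 10*(-5*98) = 10*(-490) = -4900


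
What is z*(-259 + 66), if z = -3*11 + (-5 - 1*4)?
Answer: 8106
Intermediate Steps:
z = -42 (z = -33 + (-5 - 4) = -33 - 9 = -42)
z*(-259 + 66) = -42*(-259 + 66) = -42*(-193) = 8106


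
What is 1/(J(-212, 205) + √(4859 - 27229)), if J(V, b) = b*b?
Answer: 8405/353224599 - I*√22370/1766122995 ≈ 2.3795e-5 - 8.4686e-8*I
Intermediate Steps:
J(V, b) = b²
1/(J(-212, 205) + √(4859 - 27229)) = 1/(205² + √(4859 - 27229)) = 1/(42025 + √(-22370)) = 1/(42025 + I*√22370)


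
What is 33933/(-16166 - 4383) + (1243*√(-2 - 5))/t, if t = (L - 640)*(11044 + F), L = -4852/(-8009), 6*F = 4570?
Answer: -33933/20549 - 29865561*I*√7/181367198636 ≈ -1.6513 - 0.00043567*I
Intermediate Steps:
F = 2285/3 (F = (⅙)*4570 = 2285/3 ≈ 761.67)
L = 4852/8009 (L = -4852*(-1/8009) = 4852/8009 ≈ 0.60582)
t = -181367198636/24027 (t = (4852/8009 - 640)*(11044 + 2285/3) = -5120908/8009*35417/3 = -181367198636/24027 ≈ -7.5485e+6)
33933/(-16166 - 4383) + (1243*√(-2 - 5))/t = 33933/(-16166 - 4383) + (1243*√(-2 - 5))/(-181367198636/24027) = 33933/(-20549) + (1243*√(-7))*(-24027/181367198636) = 33933*(-1/20549) + (1243*(I*√7))*(-24027/181367198636) = -33933/20549 + (1243*I*√7)*(-24027/181367198636) = -33933/20549 - 29865561*I*√7/181367198636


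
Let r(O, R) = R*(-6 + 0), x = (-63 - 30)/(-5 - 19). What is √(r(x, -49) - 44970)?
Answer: 6*I*√1241 ≈ 211.37*I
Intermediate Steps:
x = 31/8 (x = -93/(-24) = -93*(-1/24) = 31/8 ≈ 3.8750)
r(O, R) = -6*R (r(O, R) = R*(-6) = -6*R)
√(r(x, -49) - 44970) = √(-6*(-49) - 44970) = √(294 - 44970) = √(-44676) = 6*I*√1241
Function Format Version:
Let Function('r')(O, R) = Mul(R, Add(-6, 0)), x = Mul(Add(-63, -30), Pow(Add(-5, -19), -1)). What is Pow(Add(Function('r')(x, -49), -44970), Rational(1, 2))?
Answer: Mul(6, I, Pow(1241, Rational(1, 2))) ≈ Mul(211.37, I)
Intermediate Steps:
x = Rational(31, 8) (x = Mul(-93, Pow(-24, -1)) = Mul(-93, Rational(-1, 24)) = Rational(31, 8) ≈ 3.8750)
Function('r')(O, R) = Mul(-6, R) (Function('r')(O, R) = Mul(R, -6) = Mul(-6, R))
Pow(Add(Function('r')(x, -49), -44970), Rational(1, 2)) = Pow(Add(Mul(-6, -49), -44970), Rational(1, 2)) = Pow(Add(294, -44970), Rational(1, 2)) = Pow(-44676, Rational(1, 2)) = Mul(6, I, Pow(1241, Rational(1, 2)))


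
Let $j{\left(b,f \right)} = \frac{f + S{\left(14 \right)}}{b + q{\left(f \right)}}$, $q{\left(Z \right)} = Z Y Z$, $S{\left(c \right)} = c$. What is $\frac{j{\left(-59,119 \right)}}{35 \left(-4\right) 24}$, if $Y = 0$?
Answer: $\frac{19}{28320} \approx 0.0006709$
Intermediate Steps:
$q{\left(Z \right)} = 0$ ($q{\left(Z \right)} = Z 0 Z = 0 Z = 0$)
$j{\left(b,f \right)} = \frac{14 + f}{b}$ ($j{\left(b,f \right)} = \frac{f + 14}{b + 0} = \frac{14 + f}{b}$)
$\frac{j{\left(-59,119 \right)}}{35 \left(-4\right) 24} = \frac{\frac{1}{-59} \left(14 + 119\right)}{35 \left(-4\right) 24} = \frac{\left(- \frac{1}{59}\right) 133}{\left(-140\right) 24} = - \frac{133}{59 \left(-3360\right)} = \left(- \frac{133}{59}\right) \left(- \frac{1}{3360}\right) = \frac{19}{28320}$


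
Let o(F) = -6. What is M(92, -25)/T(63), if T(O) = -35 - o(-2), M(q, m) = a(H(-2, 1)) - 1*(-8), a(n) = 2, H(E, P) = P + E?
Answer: -10/29 ≈ -0.34483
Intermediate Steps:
H(E, P) = E + P
M(q, m) = 10 (M(q, m) = 2 - 1*(-8) = 2 + 8 = 10)
T(O) = -29 (T(O) = -35 - 1*(-6) = -35 + 6 = -29)
M(92, -25)/T(63) = 10/(-29) = 10*(-1/29) = -10/29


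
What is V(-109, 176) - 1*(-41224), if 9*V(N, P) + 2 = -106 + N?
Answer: 370799/9 ≈ 41200.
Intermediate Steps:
V(N, P) = -12 + N/9 (V(N, P) = -2/9 + (-106 + N)/9 = -2/9 + (-106/9 + N/9) = -12 + N/9)
V(-109, 176) - 1*(-41224) = (-12 + (1/9)*(-109)) - 1*(-41224) = (-12 - 109/9) + 41224 = -217/9 + 41224 = 370799/9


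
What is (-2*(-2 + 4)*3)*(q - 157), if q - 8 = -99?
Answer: 2976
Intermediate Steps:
q = -91 (q = 8 - 99 = -91)
(-2*(-2 + 4)*3)*(q - 157) = (-2*(-2 + 4)*3)*(-91 - 157) = (-2*2*3)*(-248) = -4*3*(-248) = -12*(-248) = 2976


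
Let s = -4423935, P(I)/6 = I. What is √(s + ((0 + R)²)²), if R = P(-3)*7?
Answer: √247623441 ≈ 15736.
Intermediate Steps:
P(I) = 6*I
R = -126 (R = (6*(-3))*7 = -18*7 = -126)
√(s + ((0 + R)²)²) = √(-4423935 + ((0 - 126)²)²) = √(-4423935 + ((-126)²)²) = √(-4423935 + 15876²) = √(-4423935 + 252047376) = √247623441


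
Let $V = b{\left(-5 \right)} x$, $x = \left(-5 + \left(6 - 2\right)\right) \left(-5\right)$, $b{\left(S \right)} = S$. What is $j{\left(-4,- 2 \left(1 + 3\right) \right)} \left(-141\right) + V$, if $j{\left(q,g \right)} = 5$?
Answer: $-730$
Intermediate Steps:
$x = 5$ ($x = \left(-5 + \left(6 - 2\right)\right) \left(-5\right) = \left(-5 + 4\right) \left(-5\right) = \left(-1\right) \left(-5\right) = 5$)
$V = -25$ ($V = \left(-5\right) 5 = -25$)
$j{\left(-4,- 2 \left(1 + 3\right) \right)} \left(-141\right) + V = 5 \left(-141\right) - 25 = -705 - 25 = -730$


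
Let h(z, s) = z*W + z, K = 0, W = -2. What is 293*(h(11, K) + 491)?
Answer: 140640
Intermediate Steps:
h(z, s) = -z (h(z, s) = z*(-2) + z = -2*z + z = -z)
293*(h(11, K) + 491) = 293*(-1*11 + 491) = 293*(-11 + 491) = 293*480 = 140640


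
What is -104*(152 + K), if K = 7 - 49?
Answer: -11440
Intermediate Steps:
K = -42
-104*(152 + K) = -104*(152 - 42) = -104*110 = -11440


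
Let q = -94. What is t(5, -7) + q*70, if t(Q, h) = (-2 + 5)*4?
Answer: -6568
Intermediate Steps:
t(Q, h) = 12 (t(Q, h) = 3*4 = 12)
t(5, -7) + q*70 = 12 - 94*70 = 12 - 6580 = -6568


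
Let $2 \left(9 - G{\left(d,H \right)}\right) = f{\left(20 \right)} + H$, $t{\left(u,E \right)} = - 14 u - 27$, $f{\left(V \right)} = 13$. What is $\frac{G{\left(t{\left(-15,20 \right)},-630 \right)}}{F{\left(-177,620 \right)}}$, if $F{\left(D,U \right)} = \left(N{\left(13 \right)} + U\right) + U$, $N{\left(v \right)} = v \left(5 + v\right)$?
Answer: $\frac{635}{2948} \approx 0.2154$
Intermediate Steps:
$t{\left(u,E \right)} = -27 - 14 u$
$G{\left(d,H \right)} = \frac{5}{2} - \frac{H}{2}$ ($G{\left(d,H \right)} = 9 - \frac{13 + H}{2} = 9 - \left(\frac{13}{2} + \frac{H}{2}\right) = \frac{5}{2} - \frac{H}{2}$)
$F{\left(D,U \right)} = 234 + 2 U$ ($F{\left(D,U \right)} = \left(13 \left(5 + 13\right) + U\right) + U = \left(13 \cdot 18 + U\right) + U = \left(234 + U\right) + U = 234 + 2 U$)
$\frac{G{\left(t{\left(-15,20 \right)},-630 \right)}}{F{\left(-177,620 \right)}} = \frac{\frac{5}{2} - -315}{234 + 2 \cdot 620} = \frac{\frac{5}{2} + 315}{234 + 1240} = \frac{635}{2 \cdot 1474} = \frac{635}{2} \cdot \frac{1}{1474} = \frac{635}{2948}$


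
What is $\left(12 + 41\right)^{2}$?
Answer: $2809$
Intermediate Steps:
$\left(12 + 41\right)^{2} = 53^{2} = 2809$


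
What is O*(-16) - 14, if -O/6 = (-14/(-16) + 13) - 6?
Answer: 742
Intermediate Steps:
O = -189/4 (O = -6*((-14/(-16) + 13) - 6) = -6*((-14*(-1/16) + 13) - 6) = -6*((7/8 + 13) - 6) = -6*(111/8 - 6) = -6*63/8 = -189/4 ≈ -47.250)
O*(-16) - 14 = -189/4*(-16) - 14 = 756 - 14 = 742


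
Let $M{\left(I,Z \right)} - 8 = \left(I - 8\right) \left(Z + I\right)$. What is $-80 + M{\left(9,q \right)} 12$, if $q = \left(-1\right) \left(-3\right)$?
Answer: $160$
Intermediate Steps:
$q = 3$
$M{\left(I,Z \right)} = 8 + \left(-8 + I\right) \left(I + Z\right)$ ($M{\left(I,Z \right)} = 8 + \left(I - 8\right) \left(Z + I\right) = 8 + \left(-8 + I\right) \left(I + Z\right)$)
$-80 + M{\left(9,q \right)} 12 = -80 + \left(8 + 9^{2} - 72 - 24 + 9 \cdot 3\right) 12 = -80 + \left(8 + 81 - 72 - 24 + 27\right) 12 = -80 + 20 \cdot 12 = -80 + 240 = 160$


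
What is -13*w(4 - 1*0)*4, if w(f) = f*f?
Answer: -832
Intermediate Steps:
w(f) = f²
-13*w(4 - 1*0)*4 = -13*(4 - 1*0)²*4 = -13*(4 + 0)²*4 = -13*4²*4 = -13*16*4 = -208*4 = -832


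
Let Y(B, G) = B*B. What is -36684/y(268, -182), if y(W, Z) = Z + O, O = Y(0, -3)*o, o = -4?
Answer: 18342/91 ≈ 201.56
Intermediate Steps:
Y(B, G) = B**2
O = 0 (O = 0**2*(-4) = 0*(-4) = 0)
y(W, Z) = Z (y(W, Z) = Z + 0 = Z)
-36684/y(268, -182) = -36684/(-182) = -36684*(-1/182) = 18342/91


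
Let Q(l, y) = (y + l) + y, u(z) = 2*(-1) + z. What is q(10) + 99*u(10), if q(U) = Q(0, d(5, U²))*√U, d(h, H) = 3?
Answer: 792 + 6*√10 ≈ 810.97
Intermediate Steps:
u(z) = -2 + z
Q(l, y) = l + 2*y (Q(l, y) = (l + y) + y = l + 2*y)
q(U) = 6*√U (q(U) = (0 + 2*3)*√U = (0 + 6)*√U = 6*√U)
q(10) + 99*u(10) = 6*√10 + 99*(-2 + 10) = 6*√10 + 99*8 = 6*√10 + 792 = 792 + 6*√10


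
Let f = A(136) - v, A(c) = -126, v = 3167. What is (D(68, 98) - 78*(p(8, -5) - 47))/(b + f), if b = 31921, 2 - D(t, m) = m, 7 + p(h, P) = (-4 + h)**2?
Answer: 717/7157 ≈ 0.10018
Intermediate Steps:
p(h, P) = -7 + (-4 + h)**2
D(t, m) = 2 - m
f = -3293 (f = -126 - 1*3167 = -126 - 3167 = -3293)
(D(68, 98) - 78*(p(8, -5) - 47))/(b + f) = ((2 - 1*98) - 78*((-7 + (-4 + 8)**2) - 47))/(31921 - 3293) = ((2 - 98) - 78*((-7 + 4**2) - 47))/28628 = (-96 - 78*((-7 + 16) - 47))*(1/28628) = (-96 - 78*(9 - 47))*(1/28628) = (-96 - 78*(-38))*(1/28628) = (-96 + 2964)*(1/28628) = 2868*(1/28628) = 717/7157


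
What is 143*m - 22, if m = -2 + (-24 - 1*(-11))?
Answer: -2167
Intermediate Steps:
m = -15 (m = -2 + (-24 + 11) = -2 - 13 = -15)
143*m - 22 = 143*(-15) - 22 = -2145 - 22 = -2167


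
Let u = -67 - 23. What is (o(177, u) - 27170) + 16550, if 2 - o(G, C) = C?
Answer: -10528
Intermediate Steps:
u = -90
o(G, C) = 2 - C
(o(177, u) - 27170) + 16550 = ((2 - 1*(-90)) - 27170) + 16550 = ((2 + 90) - 27170) + 16550 = (92 - 27170) + 16550 = -27078 + 16550 = -10528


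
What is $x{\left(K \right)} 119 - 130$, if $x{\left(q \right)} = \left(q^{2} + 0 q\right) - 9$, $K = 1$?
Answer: $-1082$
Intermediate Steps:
$x{\left(q \right)} = -9 + q^{2}$ ($x{\left(q \right)} = \left(q^{2} + 0\right) - 9 = q^{2} - 9 = -9 + q^{2}$)
$x{\left(K \right)} 119 - 130 = \left(-9 + 1^{2}\right) 119 - 130 = \left(-9 + 1\right) 119 - 130 = \left(-8\right) 119 - 130 = -952 - 130 = -1082$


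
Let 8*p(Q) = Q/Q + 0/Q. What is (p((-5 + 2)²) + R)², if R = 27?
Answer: 47089/64 ≈ 735.77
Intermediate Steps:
p(Q) = ⅛ (p(Q) = (Q/Q + 0/Q)/8 = (1 + 0)/8 = (⅛)*1 = ⅛)
(p((-5 + 2)²) + R)² = (⅛ + 27)² = (217/8)² = 47089/64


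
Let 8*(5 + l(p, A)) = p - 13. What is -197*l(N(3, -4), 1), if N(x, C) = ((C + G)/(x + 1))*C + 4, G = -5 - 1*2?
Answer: 3743/4 ≈ 935.75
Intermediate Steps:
G = -7 (G = -5 - 2 = -7)
N(x, C) = 4 + C*(-7 + C)/(1 + x) (N(x, C) = ((C - 7)/(x + 1))*C + 4 = ((-7 + C)/(1 + x))*C + 4 = C*(-7 + C)/(1 + x) + 4 = 4 + C*(-7 + C)/(1 + x))
l(p, A) = -53/8 + p/8 (l(p, A) = -5 + (p - 13)/8 = -5 + (-13 + p)/8 = -5 + (-13/8 + p/8) = -53/8 + p/8)
-197*l(N(3, -4), 1) = -197*(-53/8 + ((4 + (-4)² - 7*(-4) + 4*3)/(1 + 3))/8) = -197*(-53/8 + ((4 + 16 + 28 + 12)/4)/8) = -197*(-53/8 + ((¼)*60)/8) = -197*(-53/8 + (⅛)*15) = -197*(-53/8 + 15/8) = -197*(-19/4) = 3743/4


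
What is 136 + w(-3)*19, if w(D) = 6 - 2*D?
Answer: 364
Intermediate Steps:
136 + w(-3)*19 = 136 + (6 - 2*(-3))*19 = 136 + (6 + 6)*19 = 136 + 12*19 = 136 + 228 = 364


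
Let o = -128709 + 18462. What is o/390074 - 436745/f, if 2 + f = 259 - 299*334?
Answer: 159381275707/38854881066 ≈ 4.1020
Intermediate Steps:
o = -110247
f = -99609 (f = -2 + (259 - 299*334) = -2 + (259 - 99866) = -2 - 99607 = -99609)
o/390074 - 436745/f = -110247/390074 - 436745/(-99609) = -110247*1/390074 - 436745*(-1/99609) = -110247/390074 + 436745/99609 = 159381275707/38854881066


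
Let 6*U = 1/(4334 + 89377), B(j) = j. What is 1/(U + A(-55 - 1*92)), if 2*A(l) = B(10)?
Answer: 562266/2811331 ≈ 0.20000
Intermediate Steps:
A(l) = 5 (A(l) = (1/2)*10 = 5)
U = 1/562266 (U = 1/(6*(4334 + 89377)) = (1/6)/93711 = (1/6)*(1/93711) = 1/562266 ≈ 1.7785e-6)
1/(U + A(-55 - 1*92)) = 1/(1/562266 + 5) = 1/(2811331/562266) = 562266/2811331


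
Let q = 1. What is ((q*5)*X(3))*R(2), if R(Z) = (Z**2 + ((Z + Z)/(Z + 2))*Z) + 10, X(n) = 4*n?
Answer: 960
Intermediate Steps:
R(Z) = 10 + Z**2 + 2*Z**2/(2 + Z) (R(Z) = (Z**2 + ((2*Z)/(2 + Z))*Z) + 10 = (Z**2 + (2*Z/(2 + Z))*Z) + 10 = (Z**2 + 2*Z**2/(2 + Z)) + 10 = 10 + Z**2 + 2*Z**2/(2 + Z))
((q*5)*X(3))*R(2) = ((1*5)*(4*3))*((20 + 2**3 + 4*2**2 + 10*2)/(2 + 2)) = (5*12)*((20 + 8 + 4*4 + 20)/4) = 60*((20 + 8 + 16 + 20)/4) = 60*((1/4)*64) = 60*16 = 960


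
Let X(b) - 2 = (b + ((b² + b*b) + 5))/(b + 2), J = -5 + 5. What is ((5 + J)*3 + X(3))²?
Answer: 12321/25 ≈ 492.84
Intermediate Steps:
J = 0
X(b) = 2 + (5 + b + 2*b²)/(2 + b) (X(b) = 2 + (b + ((b² + b*b) + 5))/(b + 2) = 2 + (b + ((b² + b²) + 5))/(2 + b) = 2 + (b + (2*b² + 5))/(2 + b) = 2 + (b + (5 + 2*b²))/(2 + b) = 2 + (5 + b + 2*b²)/(2 + b))
((5 + J)*3 + X(3))² = ((5 + 0)*3 + (9 + 2*3² + 3*3)/(2 + 3))² = (5*3 + (9 + 2*9 + 9)/5)² = (15 + (9 + 18 + 9)/5)² = (15 + (⅕)*36)² = (15 + 36/5)² = (111/5)² = 12321/25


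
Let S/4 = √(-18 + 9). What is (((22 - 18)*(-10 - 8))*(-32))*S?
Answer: 27648*I ≈ 27648.0*I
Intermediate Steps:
S = 12*I (S = 4*√(-18 + 9) = 4*√(-9) = 4*(3*I) = 12*I ≈ 12.0*I)
(((22 - 18)*(-10 - 8))*(-32))*S = (((22 - 18)*(-10 - 8))*(-32))*(12*I) = ((4*(-18))*(-32))*(12*I) = (-72*(-32))*(12*I) = 2304*(12*I) = 27648*I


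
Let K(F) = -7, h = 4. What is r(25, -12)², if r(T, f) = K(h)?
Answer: 49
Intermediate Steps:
r(T, f) = -7
r(25, -12)² = (-7)² = 49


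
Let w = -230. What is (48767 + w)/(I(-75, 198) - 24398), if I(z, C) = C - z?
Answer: -48537/24125 ≈ -2.0119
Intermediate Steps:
(48767 + w)/(I(-75, 198) - 24398) = (48767 - 230)/((198 - 1*(-75)) - 24398) = 48537/((198 + 75) - 24398) = 48537/(273 - 24398) = 48537/(-24125) = 48537*(-1/24125) = -48537/24125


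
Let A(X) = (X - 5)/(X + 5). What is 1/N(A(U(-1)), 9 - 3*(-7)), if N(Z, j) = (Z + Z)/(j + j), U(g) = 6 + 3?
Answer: 105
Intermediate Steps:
U(g) = 9
A(X) = (-5 + X)/(5 + X)
N(Z, j) = Z/j (N(Z, j) = (2*Z)/((2*j)) = (2*Z)*(1/(2*j)) = Z/j)
1/N(A(U(-1)), 9 - 3*(-7)) = 1/(((-5 + 9)/(5 + 9))/(9 - 3*(-7))) = 1/((4/14)/(9 + 21)) = 1/(((1/14)*4)/30) = 1/((2/7)*(1/30)) = 1/(1/105) = 105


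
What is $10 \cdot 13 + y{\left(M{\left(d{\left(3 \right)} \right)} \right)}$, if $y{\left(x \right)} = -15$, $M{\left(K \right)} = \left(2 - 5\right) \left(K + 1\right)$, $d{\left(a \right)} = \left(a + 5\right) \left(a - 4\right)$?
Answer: $115$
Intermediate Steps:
$d{\left(a \right)} = \left(-4 + a\right) \left(5 + a\right)$ ($d{\left(a \right)} = \left(5 + a\right) \left(-4 + a\right) = \left(-4 + a\right) \left(5 + a\right)$)
$M{\left(K \right)} = -3 - 3 K$ ($M{\left(K \right)} = - 3 \left(1 + K\right) = -3 - 3 K$)
$10 \cdot 13 + y{\left(M{\left(d{\left(3 \right)} \right)} \right)} = 10 \cdot 13 - 15 = 130 - 15 = 115$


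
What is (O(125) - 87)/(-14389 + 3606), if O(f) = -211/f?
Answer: 11086/1347875 ≈ 0.0082248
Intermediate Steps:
(O(125) - 87)/(-14389 + 3606) = (-211/125 - 87)/(-14389 + 3606) = (-211*1/125 - 87)/(-10783) = (-211/125 - 87)*(-1/10783) = -11086/125*(-1/10783) = 11086/1347875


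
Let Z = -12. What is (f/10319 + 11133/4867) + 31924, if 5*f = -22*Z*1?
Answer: 8017102794283/251112865 ≈ 31926.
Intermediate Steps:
f = 264/5 (f = (-22*(-12)*1)/5 = (264*1)/5 = (⅕)*264 = 264/5 ≈ 52.800)
(f/10319 + 11133/4867) + 31924 = ((264/5)/10319 + 11133/4867) + 31924 = ((264/5)*(1/10319) + 11133*(1/4867)) + 31924 = (264/51595 + 11133/4867) + 31924 = 575692023/251112865 + 31924 = 8017102794283/251112865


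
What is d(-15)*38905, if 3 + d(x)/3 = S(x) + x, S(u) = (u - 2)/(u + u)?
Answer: -4069463/2 ≈ -2.0347e+6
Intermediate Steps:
S(u) = (-2 + u)/(2*u) (S(u) = (-2 + u)/((2*u)) = (-2 + u)*(1/(2*u)) = (-2 + u)/(2*u))
d(x) = -9 + 3*x + 3*(-2 + x)/(2*x) (d(x) = -9 + 3*((-2 + x)/(2*x) + x) = -9 + 3*(x + (-2 + x)/(2*x)) = -9 + (3*x + 3*(-2 + x)/(2*x)) = -9 + 3*x + 3*(-2 + x)/(2*x))
d(-15)*38905 = (-15/2 - 3/(-15) + 3*(-15))*38905 = (-15/2 - 3*(-1/15) - 45)*38905 = (-15/2 + ⅕ - 45)*38905 = -523/10*38905 = -4069463/2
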